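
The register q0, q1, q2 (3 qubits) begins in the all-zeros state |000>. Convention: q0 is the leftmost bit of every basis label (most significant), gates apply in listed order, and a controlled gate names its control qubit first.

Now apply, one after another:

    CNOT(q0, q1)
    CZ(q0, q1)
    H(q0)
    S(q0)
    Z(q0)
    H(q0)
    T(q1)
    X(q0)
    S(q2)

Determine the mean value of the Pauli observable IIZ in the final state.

In the final state, IIZ has expectation 1.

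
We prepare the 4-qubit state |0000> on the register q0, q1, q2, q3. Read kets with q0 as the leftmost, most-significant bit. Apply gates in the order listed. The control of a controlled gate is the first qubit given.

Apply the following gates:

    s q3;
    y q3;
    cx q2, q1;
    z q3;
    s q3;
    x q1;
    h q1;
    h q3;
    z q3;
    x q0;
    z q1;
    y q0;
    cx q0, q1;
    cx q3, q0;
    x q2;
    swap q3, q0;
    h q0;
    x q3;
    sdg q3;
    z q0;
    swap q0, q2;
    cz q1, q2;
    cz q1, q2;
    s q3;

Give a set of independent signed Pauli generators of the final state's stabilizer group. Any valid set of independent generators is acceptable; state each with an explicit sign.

One valid set of independent stabilizer generators is +IXII, +IIXZ, +IIZX, -ZIII (any independent generating set of the same group is equally correct).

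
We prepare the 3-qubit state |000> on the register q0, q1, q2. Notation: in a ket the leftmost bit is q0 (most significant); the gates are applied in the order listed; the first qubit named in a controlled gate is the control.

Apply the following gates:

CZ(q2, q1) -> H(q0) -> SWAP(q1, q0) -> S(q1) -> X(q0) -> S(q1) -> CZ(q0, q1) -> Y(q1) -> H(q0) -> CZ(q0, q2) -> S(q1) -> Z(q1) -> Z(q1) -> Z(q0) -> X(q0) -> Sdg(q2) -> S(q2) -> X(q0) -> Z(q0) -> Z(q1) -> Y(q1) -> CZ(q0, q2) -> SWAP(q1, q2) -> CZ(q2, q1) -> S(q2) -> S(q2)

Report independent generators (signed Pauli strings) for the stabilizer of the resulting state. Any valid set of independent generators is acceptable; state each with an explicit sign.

The final state is stabilized by the group generated by -XII, -IIY, +IZI; other independent generating sets are equally valid.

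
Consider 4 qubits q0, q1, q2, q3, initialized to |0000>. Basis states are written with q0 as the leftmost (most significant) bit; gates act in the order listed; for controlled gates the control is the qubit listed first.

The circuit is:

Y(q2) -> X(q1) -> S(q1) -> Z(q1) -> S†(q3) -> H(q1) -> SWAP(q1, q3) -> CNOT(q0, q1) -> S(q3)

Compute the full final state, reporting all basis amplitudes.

After the circuit, the state carries amplitude sqrt(2)/2 on |0010>, -sqrt(2)*I/2 on |0011>, and 0 on every other basis state.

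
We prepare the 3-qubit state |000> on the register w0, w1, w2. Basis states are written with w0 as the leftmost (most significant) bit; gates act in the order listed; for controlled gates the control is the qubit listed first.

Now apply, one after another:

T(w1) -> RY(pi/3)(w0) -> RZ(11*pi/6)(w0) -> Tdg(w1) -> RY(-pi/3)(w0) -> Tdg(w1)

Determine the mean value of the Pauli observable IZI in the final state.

The observable IZI averages to 1.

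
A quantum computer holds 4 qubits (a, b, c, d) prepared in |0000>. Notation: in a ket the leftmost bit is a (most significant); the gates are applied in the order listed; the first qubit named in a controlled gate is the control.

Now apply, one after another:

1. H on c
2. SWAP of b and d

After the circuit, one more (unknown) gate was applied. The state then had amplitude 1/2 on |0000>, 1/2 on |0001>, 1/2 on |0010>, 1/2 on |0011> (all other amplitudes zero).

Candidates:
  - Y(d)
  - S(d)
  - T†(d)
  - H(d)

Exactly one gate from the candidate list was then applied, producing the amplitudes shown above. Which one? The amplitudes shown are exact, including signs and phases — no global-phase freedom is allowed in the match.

The unique candidate consistent with the amplitudes is H(d).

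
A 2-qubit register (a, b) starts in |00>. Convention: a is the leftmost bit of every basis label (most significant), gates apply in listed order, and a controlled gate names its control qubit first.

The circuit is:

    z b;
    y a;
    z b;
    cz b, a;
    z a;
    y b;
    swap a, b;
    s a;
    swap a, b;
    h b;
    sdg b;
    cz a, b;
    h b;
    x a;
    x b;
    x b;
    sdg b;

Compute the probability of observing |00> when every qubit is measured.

Outcome |00> occurs with probability 1/2.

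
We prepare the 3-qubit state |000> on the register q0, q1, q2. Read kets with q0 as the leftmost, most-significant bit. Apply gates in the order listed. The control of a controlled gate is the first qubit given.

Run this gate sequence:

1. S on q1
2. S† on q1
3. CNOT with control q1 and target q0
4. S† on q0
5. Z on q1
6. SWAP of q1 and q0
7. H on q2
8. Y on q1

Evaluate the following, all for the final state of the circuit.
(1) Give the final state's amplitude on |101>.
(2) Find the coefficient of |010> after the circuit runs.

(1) The amplitude on |101> is 0.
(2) |010> carries amplitude sqrt(2)*I/2 in the final state.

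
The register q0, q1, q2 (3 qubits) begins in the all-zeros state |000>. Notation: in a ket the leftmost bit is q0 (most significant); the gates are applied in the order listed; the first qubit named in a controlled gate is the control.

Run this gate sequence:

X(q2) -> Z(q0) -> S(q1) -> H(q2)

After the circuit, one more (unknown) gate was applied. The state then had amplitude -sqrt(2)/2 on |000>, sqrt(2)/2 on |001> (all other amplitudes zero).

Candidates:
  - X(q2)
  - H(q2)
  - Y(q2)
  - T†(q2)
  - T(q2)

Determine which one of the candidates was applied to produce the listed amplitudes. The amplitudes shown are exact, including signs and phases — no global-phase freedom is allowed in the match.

It was X(q2) that produced the state shown.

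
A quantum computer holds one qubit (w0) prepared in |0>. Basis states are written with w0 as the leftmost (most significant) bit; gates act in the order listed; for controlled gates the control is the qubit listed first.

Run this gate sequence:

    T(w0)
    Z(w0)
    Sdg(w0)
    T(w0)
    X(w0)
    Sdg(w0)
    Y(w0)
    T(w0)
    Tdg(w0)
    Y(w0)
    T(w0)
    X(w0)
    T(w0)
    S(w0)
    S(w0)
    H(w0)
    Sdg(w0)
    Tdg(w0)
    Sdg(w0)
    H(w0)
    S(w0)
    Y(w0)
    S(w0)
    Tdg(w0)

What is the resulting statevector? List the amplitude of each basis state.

After the circuit, the state carries amplitude -I/2 - exp(3*I*pi/4)/2 on |0>, -exp(I*pi/4)/2 + I/2 on |1>. Key observation: gates 7-10 undo each other exactly, leaving only the rest of the circuit to track.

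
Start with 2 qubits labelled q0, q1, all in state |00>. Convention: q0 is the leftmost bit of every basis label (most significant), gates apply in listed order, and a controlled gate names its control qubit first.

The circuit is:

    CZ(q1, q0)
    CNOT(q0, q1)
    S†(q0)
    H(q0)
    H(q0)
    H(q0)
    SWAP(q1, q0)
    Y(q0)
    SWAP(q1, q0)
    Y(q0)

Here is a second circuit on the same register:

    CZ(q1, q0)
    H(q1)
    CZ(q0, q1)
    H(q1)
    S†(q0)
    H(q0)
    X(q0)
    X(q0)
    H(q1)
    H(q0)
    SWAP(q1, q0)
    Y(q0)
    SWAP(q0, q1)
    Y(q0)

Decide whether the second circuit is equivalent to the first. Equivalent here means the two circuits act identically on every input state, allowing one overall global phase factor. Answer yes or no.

No — the two circuits implement different unitaries, even allowing a global phase.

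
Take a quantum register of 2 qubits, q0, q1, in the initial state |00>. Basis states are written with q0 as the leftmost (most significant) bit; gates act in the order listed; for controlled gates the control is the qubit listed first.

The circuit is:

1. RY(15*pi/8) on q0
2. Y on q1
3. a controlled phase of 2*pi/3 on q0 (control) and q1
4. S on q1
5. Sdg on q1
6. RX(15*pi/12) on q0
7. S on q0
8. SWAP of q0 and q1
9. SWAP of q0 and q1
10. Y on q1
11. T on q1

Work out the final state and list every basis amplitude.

The final amplitudes are sqrt(1/2 - sqrt(2)/4)*cos(pi/16) - I*sqrt(sqrt(2)/4 + 1/2)*exp(2*I*pi/3)*sin(pi/16) on |00>, 0 on |01>, -sqrt(sqrt(2)/4 + 1/2)*cos(pi/16) - I*sqrt(1/2 - sqrt(2)/4)*exp(2*I*pi/3)*sin(pi/16) on |10>, 0 on |11>. Key observation: steps 8-9 multiply out to the identity, so the circuit reduces to the remaining gates.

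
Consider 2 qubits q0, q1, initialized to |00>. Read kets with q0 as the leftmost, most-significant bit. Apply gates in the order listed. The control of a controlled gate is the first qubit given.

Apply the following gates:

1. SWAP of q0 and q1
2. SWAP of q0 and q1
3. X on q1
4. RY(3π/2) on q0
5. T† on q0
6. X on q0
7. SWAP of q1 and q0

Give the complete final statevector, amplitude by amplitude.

The final amplitudes are 0 on |00>, 0 on |01>, -sqrt(2)*exp(3*I*pi/4)/2 on |10>, -sqrt(2)/2 on |11>.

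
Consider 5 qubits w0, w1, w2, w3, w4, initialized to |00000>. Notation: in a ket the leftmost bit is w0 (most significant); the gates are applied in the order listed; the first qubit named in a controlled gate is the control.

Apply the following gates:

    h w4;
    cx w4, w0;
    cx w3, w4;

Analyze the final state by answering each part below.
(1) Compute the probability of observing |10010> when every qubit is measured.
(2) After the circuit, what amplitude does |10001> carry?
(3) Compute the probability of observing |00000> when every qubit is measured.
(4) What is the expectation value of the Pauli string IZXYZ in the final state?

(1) The probability of measuring |10010> is 0.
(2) The final state's coefficient on |10001> equals sqrt(2)/2.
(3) A full measurement returns |00000> with probability 1/2.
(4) The expectation value of IZXYZ is 0.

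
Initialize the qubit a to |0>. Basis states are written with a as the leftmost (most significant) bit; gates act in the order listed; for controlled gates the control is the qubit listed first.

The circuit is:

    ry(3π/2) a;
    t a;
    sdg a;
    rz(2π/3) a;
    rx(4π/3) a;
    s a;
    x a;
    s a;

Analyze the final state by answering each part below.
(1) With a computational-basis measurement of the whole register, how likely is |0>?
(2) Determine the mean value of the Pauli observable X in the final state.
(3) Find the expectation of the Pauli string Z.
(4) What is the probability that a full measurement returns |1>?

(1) Outcome |0> occurs with probability -3*sqrt(2)/16 - sqrt(6)/16 + 1/2.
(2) The observable X averages to -sqrt(6)/4 + sqrt(2)/4.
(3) The expectation value of Z is -3*sqrt(2)/8 - sqrt(6)/8.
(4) Outcome |1> occurs with probability sqrt(6)/16 + 3*sqrt(2)/16 + 1/2.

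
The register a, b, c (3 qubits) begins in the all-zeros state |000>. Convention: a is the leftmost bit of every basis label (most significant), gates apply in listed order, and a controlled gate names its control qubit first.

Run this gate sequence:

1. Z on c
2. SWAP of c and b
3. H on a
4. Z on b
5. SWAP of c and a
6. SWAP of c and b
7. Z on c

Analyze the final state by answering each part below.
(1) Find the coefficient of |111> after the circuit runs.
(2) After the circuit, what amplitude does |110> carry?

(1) The final state's coefficient on |111> equals 0.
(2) The amplitude on |110> is 0.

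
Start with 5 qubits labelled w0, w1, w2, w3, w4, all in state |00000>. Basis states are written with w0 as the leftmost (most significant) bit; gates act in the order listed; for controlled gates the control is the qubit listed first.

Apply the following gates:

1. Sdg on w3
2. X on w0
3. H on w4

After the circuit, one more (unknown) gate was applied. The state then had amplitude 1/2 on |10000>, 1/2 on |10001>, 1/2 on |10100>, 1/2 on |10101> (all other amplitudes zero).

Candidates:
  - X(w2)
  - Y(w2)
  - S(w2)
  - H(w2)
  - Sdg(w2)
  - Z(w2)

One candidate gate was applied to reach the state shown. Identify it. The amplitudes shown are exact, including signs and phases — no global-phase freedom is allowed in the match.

It was H(w2) that produced the state shown.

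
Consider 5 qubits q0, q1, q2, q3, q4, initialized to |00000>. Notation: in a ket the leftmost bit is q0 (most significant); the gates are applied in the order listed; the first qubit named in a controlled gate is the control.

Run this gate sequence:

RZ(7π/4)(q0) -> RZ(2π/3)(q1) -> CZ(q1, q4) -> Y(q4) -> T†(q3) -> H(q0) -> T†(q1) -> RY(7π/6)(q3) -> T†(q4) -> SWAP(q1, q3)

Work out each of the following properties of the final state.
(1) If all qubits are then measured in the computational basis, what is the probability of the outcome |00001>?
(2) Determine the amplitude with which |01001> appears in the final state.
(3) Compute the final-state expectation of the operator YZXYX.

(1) A full measurement returns |00001> with probability 1/4 - sqrt(3)/8.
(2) The final state's coefficient on |01001> equals (-sqrt(3) - 1)*exp(I*pi/24)/4.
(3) The expectation value of YZXYX is 0.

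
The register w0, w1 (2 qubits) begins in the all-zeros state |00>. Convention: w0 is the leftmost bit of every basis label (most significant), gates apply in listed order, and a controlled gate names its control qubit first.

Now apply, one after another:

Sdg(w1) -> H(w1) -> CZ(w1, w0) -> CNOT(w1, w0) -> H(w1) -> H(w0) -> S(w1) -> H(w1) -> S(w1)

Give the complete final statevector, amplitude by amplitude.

After the circuit, the state carries amplitude 1/2 on |00>, I/2 on |01>, I/2 on |10>, 1/2 on |11>.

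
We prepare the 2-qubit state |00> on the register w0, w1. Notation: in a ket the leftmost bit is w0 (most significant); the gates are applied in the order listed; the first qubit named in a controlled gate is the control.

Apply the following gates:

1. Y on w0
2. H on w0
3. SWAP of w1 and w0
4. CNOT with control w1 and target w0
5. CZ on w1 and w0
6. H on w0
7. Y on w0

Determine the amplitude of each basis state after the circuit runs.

After the circuit, the state carries amplitude 1/2 on |00>, -1/2 on |01>, -1/2 on |10>, -1/2 on |11>.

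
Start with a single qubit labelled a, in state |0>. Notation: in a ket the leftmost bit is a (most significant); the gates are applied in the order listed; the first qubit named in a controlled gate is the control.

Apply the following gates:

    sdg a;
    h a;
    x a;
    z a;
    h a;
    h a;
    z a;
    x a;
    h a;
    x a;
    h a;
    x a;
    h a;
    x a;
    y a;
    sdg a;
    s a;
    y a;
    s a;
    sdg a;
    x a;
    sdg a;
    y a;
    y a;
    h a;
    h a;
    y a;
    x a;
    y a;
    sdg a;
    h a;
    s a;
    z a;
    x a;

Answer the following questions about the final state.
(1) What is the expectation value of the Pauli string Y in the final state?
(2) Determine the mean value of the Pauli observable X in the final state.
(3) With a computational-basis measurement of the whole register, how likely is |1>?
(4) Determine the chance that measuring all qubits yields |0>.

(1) The observable Y averages to 1. Key observation: the block from step 2 through step 9 cancels to the identity and can be dropped.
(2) The observable X averages to 0.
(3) The probability of measuring |1> is 1/2.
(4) Outcome |0> occurs with probability 1/2.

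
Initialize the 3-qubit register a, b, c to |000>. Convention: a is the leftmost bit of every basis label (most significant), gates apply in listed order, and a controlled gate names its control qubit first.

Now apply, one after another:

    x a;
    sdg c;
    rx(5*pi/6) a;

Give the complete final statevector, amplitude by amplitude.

After the circuit, the state carries amplitude I*(-sqrt(6) - sqrt(2))/4 on |000>, -sqrt(2)/4 + sqrt(6)/4 on |100>, and 0 on every other basis state.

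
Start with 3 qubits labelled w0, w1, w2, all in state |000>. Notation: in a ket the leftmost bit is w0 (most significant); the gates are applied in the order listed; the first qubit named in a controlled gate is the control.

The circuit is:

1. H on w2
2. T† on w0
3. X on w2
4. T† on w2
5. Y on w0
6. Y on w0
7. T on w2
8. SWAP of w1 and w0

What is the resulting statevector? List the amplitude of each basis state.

The resulting statevector has amplitude sqrt(2)/2 on |000>, sqrt(2)/2 on |001>, and 0 on every other basis state. Key observation: steps 4-7 multiply out to the identity, so the circuit reduces to the remaining gates.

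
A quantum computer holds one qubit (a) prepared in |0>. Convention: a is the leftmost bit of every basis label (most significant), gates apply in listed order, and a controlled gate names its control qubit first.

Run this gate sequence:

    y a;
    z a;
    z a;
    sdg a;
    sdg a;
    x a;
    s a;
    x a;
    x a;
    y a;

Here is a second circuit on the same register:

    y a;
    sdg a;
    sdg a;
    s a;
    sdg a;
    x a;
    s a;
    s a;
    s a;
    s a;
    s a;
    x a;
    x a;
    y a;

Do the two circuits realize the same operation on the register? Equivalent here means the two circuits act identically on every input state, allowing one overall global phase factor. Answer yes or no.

Yes, they are equivalent — the unitaries differ by at most a global phase.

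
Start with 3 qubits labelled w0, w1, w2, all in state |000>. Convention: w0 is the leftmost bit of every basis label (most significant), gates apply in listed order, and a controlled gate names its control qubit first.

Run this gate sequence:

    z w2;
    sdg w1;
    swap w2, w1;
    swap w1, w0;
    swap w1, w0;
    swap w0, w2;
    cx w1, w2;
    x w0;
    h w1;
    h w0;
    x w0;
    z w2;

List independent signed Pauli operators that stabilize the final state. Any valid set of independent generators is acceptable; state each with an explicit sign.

The stabilizer group can be generated by -XII, +IXI, +IIZ, among other valid generating sets.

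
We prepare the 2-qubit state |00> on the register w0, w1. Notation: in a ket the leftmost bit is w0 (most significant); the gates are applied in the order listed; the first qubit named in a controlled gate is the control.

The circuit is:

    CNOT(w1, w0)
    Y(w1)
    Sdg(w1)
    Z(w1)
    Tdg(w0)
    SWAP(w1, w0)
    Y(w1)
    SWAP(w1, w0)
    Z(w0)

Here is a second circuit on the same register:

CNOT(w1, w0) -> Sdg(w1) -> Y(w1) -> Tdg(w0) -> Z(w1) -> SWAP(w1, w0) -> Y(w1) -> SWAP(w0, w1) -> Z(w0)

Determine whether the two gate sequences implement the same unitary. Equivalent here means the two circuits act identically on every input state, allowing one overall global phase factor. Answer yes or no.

No, they are not equivalent — no single phase factor reconciles the two unitaries.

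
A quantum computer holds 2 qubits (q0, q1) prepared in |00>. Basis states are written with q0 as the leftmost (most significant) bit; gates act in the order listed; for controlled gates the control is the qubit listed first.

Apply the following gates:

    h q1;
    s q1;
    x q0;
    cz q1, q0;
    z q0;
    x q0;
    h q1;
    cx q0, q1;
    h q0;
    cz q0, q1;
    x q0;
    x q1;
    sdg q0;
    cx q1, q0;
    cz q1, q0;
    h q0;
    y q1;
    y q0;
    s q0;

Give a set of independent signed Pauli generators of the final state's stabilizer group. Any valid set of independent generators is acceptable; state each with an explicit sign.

One valid set of independent stabilizer generators is -XZ, +ZY (any independent generating set of the same group is equally correct).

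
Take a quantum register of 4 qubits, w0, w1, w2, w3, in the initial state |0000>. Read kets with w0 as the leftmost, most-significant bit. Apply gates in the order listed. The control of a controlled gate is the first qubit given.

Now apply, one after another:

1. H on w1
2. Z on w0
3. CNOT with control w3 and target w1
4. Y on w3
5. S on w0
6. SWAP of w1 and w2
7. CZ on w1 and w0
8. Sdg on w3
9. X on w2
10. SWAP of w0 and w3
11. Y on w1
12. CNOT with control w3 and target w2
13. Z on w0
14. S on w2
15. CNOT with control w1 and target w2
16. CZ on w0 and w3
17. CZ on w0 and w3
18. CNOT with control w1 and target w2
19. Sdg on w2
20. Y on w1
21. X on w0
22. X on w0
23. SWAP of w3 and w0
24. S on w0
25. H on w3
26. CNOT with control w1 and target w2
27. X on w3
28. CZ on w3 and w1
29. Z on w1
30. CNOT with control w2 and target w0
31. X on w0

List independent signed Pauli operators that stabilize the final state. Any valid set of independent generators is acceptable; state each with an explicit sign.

One valid set of independent stabilizer generators is +XIXI, -IIIX, -ZIZI, +IZII (any independent generating set of the same group is equally correct). Key observation: the block from step 14 through step 19 cancels to the identity and can be dropped.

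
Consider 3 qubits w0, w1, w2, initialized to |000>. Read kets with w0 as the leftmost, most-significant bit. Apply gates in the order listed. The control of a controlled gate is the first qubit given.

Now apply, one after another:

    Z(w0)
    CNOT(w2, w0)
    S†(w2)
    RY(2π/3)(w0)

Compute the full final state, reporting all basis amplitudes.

The resulting statevector has amplitude 1/2 on |000>, sqrt(3)/2 on |100>, and 0 on every other basis state.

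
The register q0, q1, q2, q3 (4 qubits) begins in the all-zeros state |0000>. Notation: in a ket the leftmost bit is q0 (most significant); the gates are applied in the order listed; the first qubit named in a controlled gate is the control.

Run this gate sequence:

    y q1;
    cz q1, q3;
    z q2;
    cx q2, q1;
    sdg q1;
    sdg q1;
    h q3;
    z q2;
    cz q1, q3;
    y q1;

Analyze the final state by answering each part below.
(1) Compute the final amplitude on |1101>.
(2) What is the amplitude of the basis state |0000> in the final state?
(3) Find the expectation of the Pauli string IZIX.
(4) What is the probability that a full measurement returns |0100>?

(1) The final state's coefficient on |1101> equals 0.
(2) |0000> carries amplitude -sqrt(2)/2 in the final state.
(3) The observable IZIX averages to -1.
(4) The probability of measuring |0100> is 0.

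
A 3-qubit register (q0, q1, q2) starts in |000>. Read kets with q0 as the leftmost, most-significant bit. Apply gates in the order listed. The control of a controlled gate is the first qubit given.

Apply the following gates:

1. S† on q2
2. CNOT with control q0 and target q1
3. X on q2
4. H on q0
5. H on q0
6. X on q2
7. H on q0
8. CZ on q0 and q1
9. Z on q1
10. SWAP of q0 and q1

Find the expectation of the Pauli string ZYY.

The expectation value of ZYY is 0. Key observation: gates 3-6 undo each other exactly, leaving only the rest of the circuit to track.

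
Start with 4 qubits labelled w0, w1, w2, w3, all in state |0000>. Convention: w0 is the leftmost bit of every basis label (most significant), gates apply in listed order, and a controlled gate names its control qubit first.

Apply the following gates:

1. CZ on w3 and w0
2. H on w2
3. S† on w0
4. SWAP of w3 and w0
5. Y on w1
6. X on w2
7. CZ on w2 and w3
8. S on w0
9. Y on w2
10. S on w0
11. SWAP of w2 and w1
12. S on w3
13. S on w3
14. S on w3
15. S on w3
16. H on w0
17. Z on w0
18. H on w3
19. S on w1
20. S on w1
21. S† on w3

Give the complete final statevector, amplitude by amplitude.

The final amplitudes are 0 on |0000>, 0 on |0001>, sqrt(2)/4 on |0010>, -sqrt(2)*I/4 on |0011>, 0 on |0100>, 0 on |0101>, sqrt(2)/4 on |0110>, -sqrt(2)*I/4 on |0111>, 0 on |1000>, 0 on |1001>, -sqrt(2)/4 on |1010>, sqrt(2)*I/4 on |1011>, 0 on |1100>, 0 on |1101>, -sqrt(2)/4 on |1110>, sqrt(2)*I/4 on |1111>. Key observation: steps 12-15 multiply out to the identity, so the circuit reduces to the remaining gates.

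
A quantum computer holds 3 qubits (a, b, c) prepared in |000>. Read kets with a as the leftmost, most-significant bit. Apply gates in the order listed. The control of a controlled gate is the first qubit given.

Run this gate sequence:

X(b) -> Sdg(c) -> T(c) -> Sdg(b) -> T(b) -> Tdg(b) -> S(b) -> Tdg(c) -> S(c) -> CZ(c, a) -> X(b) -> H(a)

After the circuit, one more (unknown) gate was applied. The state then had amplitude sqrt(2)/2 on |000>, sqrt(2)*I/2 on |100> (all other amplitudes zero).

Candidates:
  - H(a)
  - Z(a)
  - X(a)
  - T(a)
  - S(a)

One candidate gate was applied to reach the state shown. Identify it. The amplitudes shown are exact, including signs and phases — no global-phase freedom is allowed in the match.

It was S(a) that produced the state shown. Key observation: the block from step 2 through step 9 cancels to the identity and can be dropped.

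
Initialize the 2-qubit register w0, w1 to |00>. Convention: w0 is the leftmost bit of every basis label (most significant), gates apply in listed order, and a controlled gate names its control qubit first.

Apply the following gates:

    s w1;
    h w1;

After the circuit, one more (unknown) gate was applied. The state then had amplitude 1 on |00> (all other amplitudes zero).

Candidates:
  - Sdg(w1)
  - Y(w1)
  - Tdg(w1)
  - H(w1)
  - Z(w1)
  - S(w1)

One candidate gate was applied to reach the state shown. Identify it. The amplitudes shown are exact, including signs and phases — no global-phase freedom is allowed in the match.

The applied gate was H(w1).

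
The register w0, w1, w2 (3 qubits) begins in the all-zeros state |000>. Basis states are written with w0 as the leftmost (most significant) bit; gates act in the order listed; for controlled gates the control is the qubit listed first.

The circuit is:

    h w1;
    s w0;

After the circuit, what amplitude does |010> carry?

The final state's coefficient on |010> equals sqrt(2)/2.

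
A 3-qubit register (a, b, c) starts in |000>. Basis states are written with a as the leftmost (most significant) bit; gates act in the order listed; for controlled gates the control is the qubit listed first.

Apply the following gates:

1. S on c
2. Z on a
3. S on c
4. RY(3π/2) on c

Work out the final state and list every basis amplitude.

The resulting statevector has amplitude -sqrt(2)/2 on |000>, sqrt(2)/2 on |001>, and 0 on every other basis state.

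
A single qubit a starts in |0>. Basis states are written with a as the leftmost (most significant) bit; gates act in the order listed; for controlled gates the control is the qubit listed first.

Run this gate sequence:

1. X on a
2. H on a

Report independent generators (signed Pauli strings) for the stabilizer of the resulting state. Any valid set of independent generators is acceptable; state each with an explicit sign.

The stabilizer group can be generated by -X, among other valid generating sets.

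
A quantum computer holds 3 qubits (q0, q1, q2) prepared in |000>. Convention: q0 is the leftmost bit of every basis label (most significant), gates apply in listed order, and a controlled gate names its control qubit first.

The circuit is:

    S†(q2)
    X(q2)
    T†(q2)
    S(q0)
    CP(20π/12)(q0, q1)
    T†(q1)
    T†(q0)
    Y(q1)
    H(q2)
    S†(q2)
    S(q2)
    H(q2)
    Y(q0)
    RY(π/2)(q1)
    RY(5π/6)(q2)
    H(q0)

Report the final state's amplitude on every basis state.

After the circuit, the state carries amplitude (sqrt(2) + sqrt(6))*exp(3*I*pi/4)/8 on |000>, (-sqrt(6) + sqrt(2))*exp(3*I*pi/4)/8 on |001>, (-sqrt(6) - sqrt(2))*exp(3*I*pi/4)/8 on |010>, (-sqrt(2) + sqrt(6))*exp(3*I*pi/4)/8 on |011>, (-sqrt(6) - sqrt(2))*exp(3*I*pi/4)/8 on |100>, (-sqrt(2) + sqrt(6))*exp(3*I*pi/4)/8 on |101>, (sqrt(2) + sqrt(6))*exp(3*I*pi/4)/8 on |110>, (-sqrt(6) + sqrt(2))*exp(3*I*pi/4)/8 on |111>. Key observation: the block from step 9 through step 12 cancels to the identity and can be dropped.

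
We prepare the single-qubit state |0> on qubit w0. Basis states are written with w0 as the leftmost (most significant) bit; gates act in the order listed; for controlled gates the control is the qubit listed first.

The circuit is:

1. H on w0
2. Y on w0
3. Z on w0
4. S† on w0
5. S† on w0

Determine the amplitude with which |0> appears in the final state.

|0> carries amplitude -sqrt(2)*I/2 in the final state.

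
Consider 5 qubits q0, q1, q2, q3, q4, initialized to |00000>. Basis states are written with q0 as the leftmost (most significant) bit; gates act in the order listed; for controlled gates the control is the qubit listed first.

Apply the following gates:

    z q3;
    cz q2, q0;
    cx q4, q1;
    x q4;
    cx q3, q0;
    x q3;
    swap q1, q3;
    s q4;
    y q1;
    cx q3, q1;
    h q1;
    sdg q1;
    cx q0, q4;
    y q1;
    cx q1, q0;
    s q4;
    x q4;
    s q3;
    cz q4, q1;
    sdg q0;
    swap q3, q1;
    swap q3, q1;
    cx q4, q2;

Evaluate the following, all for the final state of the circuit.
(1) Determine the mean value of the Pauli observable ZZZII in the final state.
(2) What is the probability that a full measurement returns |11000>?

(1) The expectation value of ZZZII is 1.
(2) A full measurement returns |11000> with probability 1/2.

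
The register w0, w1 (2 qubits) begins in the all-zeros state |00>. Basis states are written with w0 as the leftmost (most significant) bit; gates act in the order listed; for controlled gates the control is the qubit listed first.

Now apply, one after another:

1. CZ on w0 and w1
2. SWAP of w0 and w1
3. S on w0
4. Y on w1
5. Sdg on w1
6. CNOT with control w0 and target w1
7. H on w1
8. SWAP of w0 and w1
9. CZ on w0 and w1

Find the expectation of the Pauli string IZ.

In the final state, IZ has expectation 1.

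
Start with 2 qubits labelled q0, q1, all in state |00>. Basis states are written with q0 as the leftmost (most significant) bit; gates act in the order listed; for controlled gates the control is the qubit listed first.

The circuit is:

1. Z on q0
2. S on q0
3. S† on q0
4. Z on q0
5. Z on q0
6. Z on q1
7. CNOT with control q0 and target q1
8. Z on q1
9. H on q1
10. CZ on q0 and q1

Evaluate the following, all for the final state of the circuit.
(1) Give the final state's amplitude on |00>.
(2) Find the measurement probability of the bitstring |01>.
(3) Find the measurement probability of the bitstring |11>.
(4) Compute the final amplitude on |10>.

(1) The final state's coefficient on |00> equals sqrt(2)/2. Key observation: gates 1-4 undo each other exactly, leaving only the rest of the circuit to track.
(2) A full measurement returns |01> with probability 1/2.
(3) Outcome |11> occurs with probability 0.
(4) |10> carries amplitude 0 in the final state.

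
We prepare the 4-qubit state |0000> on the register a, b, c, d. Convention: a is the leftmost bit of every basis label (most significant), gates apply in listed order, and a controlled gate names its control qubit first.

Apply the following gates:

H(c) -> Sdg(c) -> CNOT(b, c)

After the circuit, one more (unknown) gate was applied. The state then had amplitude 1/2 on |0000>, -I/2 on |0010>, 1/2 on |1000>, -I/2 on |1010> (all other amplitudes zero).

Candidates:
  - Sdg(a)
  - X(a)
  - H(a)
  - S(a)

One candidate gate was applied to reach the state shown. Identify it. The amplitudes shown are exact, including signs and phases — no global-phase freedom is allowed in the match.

It was H(a) that produced the state shown.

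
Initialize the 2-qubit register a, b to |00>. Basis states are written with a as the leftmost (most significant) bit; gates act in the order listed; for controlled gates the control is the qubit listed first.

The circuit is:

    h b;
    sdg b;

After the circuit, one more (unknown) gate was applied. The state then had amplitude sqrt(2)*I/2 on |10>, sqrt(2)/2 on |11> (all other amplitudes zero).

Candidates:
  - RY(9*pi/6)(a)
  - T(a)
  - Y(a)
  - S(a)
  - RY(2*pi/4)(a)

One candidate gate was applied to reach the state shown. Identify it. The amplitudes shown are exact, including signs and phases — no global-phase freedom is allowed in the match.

The unique candidate consistent with the amplitudes is Y(a).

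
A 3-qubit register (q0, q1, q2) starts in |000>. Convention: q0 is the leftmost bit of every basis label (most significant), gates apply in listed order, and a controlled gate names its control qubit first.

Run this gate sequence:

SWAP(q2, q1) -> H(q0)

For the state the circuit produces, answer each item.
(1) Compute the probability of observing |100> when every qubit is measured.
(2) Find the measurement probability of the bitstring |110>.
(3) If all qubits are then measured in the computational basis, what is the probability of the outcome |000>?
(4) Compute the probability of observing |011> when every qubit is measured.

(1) The probability of measuring |100> is 1/2.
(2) A full measurement returns |110> with probability 0.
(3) The probability of measuring |000> is 1/2.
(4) The probability of measuring |011> is 0.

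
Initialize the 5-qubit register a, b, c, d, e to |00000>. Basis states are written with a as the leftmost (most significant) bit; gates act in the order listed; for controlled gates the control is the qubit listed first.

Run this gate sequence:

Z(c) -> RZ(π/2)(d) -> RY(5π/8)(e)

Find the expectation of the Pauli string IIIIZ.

The expectation value of IIIIZ is -sqrt(2 - sqrt(2))/2.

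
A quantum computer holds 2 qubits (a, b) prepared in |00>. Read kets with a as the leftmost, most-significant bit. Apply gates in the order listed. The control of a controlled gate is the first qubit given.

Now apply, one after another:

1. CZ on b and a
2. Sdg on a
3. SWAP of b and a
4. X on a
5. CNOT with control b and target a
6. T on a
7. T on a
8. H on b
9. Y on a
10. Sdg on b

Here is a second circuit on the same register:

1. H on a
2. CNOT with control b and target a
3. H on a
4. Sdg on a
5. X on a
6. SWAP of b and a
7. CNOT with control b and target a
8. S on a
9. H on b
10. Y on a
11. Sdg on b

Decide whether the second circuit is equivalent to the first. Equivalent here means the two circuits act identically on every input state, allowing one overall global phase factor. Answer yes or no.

No — the two circuits implement different unitaries, even allowing a global phase.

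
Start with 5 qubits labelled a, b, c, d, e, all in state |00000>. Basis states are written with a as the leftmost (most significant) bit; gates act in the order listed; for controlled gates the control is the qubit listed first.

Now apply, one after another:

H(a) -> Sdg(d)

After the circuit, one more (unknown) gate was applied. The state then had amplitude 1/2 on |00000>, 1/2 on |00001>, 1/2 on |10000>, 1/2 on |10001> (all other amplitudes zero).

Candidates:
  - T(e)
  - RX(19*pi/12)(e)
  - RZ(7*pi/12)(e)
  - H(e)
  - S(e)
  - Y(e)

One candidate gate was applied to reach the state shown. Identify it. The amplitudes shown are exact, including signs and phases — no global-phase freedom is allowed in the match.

The applied gate was H(e).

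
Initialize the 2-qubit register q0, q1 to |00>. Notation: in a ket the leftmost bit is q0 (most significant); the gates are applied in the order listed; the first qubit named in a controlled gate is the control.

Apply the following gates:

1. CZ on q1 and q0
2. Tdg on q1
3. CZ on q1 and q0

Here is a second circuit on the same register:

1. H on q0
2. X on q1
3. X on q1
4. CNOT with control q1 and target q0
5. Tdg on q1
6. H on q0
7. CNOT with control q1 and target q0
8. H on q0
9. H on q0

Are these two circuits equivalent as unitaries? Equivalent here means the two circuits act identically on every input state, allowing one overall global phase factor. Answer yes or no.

No — the two circuits implement different unitaries, even allowing a global phase.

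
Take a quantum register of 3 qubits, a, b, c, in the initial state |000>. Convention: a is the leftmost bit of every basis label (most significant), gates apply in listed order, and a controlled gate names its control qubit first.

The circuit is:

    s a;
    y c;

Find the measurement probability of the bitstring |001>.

A full measurement returns |001> with probability 1.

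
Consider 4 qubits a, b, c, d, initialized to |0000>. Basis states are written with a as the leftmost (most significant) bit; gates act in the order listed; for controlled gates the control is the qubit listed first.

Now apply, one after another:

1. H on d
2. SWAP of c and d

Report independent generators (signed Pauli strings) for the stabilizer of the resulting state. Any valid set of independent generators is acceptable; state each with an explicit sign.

The final state is stabilized by the group generated by +IIXI, +ZIII, +IZII, +IIIZ; other independent generating sets are equally valid.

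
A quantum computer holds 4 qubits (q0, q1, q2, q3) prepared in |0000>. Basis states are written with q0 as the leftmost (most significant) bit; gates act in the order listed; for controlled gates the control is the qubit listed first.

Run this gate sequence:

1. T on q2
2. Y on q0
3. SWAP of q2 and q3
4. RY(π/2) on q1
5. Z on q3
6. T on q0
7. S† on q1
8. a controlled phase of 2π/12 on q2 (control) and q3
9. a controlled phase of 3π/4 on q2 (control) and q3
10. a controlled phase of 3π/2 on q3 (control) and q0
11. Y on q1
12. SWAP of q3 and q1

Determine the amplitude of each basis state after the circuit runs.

After the circuit, the state carries amplitude -sqrt(2)*exp(3*I*pi/4)/2 on |1000>, -sqrt(2)*exp(I*pi/4)/2 on |1001>, and 0 on every other basis state.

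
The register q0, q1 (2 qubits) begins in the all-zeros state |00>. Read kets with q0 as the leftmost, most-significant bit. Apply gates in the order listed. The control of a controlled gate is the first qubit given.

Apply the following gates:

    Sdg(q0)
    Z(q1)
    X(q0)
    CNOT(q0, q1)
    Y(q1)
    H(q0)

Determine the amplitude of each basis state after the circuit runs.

The final amplitudes are -sqrt(2)*I/2 on |00>, 0 on |01>, sqrt(2)*I/2 on |10>, 0 on |11>.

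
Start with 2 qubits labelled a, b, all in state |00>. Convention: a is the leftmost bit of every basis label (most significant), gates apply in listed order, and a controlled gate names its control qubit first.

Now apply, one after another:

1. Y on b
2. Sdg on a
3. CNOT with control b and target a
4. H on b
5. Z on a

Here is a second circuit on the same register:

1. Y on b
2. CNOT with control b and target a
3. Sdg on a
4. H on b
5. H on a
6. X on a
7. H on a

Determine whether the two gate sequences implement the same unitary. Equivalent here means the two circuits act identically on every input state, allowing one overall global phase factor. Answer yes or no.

No: there is an input state on which the two circuits produce genuinely different outputs (not merely differing by a phase).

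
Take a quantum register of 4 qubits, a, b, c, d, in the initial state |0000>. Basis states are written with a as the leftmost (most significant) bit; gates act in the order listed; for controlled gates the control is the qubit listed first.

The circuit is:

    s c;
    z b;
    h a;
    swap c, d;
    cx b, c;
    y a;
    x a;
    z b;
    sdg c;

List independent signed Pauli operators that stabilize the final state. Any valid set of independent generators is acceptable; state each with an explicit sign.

One valid set of independent stabilizer generators is -XIII, +IZII, +IIZI, +IIIZ (any independent generating set of the same group is equally correct).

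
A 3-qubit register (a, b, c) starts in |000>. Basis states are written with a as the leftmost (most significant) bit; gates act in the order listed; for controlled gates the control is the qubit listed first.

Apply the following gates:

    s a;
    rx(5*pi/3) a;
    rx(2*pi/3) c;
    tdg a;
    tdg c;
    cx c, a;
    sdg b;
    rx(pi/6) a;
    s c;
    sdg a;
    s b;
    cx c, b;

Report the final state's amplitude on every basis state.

After the circuit, the state carries amplitude -3*sqrt(2)/16 - sqrt(6)/16 - sqrt(2)*exp(3*I*pi/4)/16 + sqrt(6)*exp(3*I*pi/4)/16 on |000>, 0 on |001>, 0 on |010>, -3*sqrt(2)/16 - sqrt(6)/16 - 3*sqrt(2)*exp(I*pi/4)/16 + 3*sqrt(6)*exp(I*pi/4)/16 on |011>, (sqrt(2) + sqrt(6) + (-3*sqrt(2) + sqrt(6))*exp(I*pi/4))*exp(3*I*pi/4)/16 on |100>, 0 on |101>, 0 on |110>, -sqrt(6)/16 + 3*sqrt(2)/16 + 3*sqrt(2)*exp(I*pi/4)/16 + 3*sqrt(6)*exp(I*pi/4)/16 on |111>.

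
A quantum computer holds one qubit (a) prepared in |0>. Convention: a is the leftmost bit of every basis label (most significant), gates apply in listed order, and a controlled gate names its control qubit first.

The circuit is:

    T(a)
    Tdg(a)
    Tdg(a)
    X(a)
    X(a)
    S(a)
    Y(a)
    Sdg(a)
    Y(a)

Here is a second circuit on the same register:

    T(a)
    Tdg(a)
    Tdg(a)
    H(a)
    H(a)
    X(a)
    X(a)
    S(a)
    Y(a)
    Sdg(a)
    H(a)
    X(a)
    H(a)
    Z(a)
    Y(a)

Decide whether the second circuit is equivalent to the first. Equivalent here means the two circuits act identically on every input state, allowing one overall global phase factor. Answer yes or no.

Yes, they are equivalent — the unitaries differ by at most a global phase.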